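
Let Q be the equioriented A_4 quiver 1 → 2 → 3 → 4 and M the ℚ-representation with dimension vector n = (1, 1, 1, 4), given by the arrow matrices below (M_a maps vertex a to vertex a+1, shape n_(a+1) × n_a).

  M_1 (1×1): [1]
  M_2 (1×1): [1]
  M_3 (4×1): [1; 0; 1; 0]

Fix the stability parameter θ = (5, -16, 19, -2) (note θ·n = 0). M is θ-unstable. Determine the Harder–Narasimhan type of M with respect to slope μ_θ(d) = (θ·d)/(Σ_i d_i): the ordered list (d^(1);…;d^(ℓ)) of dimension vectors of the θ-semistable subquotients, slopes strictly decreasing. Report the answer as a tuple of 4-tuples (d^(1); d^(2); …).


Barcode: M ≅ I[1,4], I[4,4]^3. HN layers by μ_θ (3 steps, strictly decreasing):
  μ^(1)=17/2; μ^(2)=-2; μ^(3)=-11/2

((0, 0, 1, 1); (0, 0, 0, 3); (1, 1, 0, 0))


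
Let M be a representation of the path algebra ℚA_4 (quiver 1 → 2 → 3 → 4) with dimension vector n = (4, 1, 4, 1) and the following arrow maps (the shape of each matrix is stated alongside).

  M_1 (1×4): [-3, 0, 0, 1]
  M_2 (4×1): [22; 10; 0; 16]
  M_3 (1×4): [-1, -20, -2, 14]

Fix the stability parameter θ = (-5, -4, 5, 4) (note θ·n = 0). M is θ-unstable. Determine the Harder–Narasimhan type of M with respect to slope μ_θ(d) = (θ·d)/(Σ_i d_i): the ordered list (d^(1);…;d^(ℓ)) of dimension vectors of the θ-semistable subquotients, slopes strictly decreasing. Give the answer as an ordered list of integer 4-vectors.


Barcode: M ≅ I[1,1]^3, I[1,4], I[3,3]^3. HN layers by μ_θ (4 steps, strictly decreasing):
  μ^(1)=5; μ^(2)=9/2; μ^(3)=-4; μ^(4)=-5

((0, 0, 3, 0); (0, 0, 1, 1); (0, 1, 0, 0); (4, 0, 0, 0))


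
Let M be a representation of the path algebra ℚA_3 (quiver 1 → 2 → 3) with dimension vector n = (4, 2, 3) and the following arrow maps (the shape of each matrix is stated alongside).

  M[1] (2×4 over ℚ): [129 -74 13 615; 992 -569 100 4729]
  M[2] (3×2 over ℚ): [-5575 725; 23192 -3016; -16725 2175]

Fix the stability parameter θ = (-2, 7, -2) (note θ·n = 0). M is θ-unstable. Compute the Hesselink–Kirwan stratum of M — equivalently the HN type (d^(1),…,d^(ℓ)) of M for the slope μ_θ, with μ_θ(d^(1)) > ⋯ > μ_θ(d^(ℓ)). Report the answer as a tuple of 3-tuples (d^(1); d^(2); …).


Interval decomposition of M: I[1,1]^2, I[1,2], I[1,3], I[3,3]^2.
HN type (ℓ=3): μ^(1)=7; μ^(2)=5/2; μ^(3)=-2

((0, 1, 0); (0, 1, 1); (4, 0, 2))


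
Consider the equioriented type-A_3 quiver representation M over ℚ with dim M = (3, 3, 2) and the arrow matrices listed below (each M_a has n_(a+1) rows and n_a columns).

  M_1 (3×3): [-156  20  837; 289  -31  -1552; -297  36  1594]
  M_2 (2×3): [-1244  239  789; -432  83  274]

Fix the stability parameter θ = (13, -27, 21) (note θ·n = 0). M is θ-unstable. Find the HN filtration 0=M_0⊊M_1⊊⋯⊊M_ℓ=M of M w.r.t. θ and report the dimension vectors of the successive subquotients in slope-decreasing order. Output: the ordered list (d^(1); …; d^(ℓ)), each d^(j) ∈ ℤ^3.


Barcode: M ≅ I[1,2], I[1,3]^2. HN layers by μ_θ (2 steps, strictly decreasing):
  μ^(1)=21; μ^(2)=-7

((0, 0, 2); (3, 3, 0))


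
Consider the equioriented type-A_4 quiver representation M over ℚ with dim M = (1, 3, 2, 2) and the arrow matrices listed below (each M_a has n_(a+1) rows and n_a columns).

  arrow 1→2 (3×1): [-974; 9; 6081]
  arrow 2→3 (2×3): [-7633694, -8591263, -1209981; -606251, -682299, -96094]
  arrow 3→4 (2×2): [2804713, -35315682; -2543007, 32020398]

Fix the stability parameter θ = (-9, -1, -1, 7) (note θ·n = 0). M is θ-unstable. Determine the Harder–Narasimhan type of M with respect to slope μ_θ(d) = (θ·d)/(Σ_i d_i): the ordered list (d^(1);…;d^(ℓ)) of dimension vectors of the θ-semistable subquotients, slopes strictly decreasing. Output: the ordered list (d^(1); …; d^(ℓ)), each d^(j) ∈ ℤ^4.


Interval decomposition of M: I[1,4], I[2,2], I[2,3], I[4,4].
HN type (ℓ=3): μ^(1)=7; μ^(2)=-1; μ^(3)=-9

((0, 0, 0, 2); (0, 3, 2, 0); (1, 0, 0, 0))


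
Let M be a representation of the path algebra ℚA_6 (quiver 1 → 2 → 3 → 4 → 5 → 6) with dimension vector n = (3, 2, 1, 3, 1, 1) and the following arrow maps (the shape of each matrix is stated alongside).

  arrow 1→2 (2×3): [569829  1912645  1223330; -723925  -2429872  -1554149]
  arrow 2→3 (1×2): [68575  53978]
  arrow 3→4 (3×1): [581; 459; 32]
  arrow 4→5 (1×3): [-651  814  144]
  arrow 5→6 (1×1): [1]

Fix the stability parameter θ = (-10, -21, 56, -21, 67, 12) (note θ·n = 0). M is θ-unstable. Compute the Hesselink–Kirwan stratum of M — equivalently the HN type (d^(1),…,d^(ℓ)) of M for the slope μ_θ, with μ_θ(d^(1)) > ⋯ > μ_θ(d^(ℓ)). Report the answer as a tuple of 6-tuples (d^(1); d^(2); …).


Barcode: M ≅ I[1,1], I[1,2], I[1,6], I[4,4]^2. HN layers by μ_θ (5 steps, strictly decreasing):
  μ^(1)=79/2; μ^(2)=35/2; μ^(3)=-10; μ^(4)=-31/2; μ^(5)=-21

((0, 0, 0, 0, 1, 1); (0, 0, 1, 1, 0, 0); (1, 0, 0, 0, 0, 0); (2, 2, 0, 0, 0, 0); (0, 0, 0, 2, 0, 0))


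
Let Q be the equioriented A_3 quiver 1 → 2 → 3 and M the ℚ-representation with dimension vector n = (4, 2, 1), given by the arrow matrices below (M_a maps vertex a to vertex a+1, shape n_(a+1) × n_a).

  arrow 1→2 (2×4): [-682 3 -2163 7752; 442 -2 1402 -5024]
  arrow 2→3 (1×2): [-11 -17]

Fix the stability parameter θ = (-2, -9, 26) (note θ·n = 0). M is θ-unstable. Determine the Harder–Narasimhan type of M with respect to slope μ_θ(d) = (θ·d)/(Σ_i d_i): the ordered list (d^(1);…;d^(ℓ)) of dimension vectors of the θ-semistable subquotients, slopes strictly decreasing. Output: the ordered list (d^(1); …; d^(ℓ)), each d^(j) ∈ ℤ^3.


Barcode: M ≅ I[1,1]^2, I[1,2], I[1,3]. HN layers by μ_θ (3 steps, strictly decreasing):
  μ^(1)=26; μ^(2)=-2; μ^(3)=-11/2

((0, 0, 1); (2, 0, 0); (2, 2, 0))


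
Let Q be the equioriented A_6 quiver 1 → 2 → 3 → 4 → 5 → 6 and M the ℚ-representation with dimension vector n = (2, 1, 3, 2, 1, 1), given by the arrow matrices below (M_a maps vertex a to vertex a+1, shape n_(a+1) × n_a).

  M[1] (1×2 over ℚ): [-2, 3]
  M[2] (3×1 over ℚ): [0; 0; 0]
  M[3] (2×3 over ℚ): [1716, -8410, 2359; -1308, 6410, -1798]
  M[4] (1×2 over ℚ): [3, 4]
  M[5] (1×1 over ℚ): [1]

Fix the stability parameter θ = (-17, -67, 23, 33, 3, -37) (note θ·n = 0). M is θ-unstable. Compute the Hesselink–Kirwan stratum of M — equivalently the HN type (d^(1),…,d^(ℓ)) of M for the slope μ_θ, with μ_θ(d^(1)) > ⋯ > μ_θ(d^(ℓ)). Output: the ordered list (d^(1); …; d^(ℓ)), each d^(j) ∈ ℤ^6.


Barcode: M ≅ I[1,1], I[1,2], I[3,3], I[3,4], I[3,6]. HN layers by μ_θ (5 steps, strictly decreasing):
  μ^(1)=33; μ^(2)=23; μ^(3)=11/2; μ^(4)=-17; μ^(5)=-42

((0, 0, 0, 1, 0, 0); (0, 0, 2, 0, 0, 0); (0, 0, 1, 1, 1, 1); (1, 0, 0, 0, 0, 0); (1, 1, 0, 0, 0, 0))


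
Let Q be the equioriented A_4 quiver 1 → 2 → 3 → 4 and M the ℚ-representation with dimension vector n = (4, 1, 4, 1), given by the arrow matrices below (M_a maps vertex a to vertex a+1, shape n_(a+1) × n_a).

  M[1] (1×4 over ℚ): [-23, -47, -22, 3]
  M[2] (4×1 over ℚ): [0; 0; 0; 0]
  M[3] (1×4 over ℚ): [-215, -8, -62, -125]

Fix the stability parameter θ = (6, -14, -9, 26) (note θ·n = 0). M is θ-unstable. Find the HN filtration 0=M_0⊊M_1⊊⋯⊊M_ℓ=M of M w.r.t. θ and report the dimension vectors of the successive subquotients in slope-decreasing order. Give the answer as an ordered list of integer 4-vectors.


Interval decomposition of M: I[1,1]^3, I[1,2], I[3,3]^3, I[3,4].
HN type (ℓ=4): μ^(1)=26; μ^(2)=6; μ^(3)=-4; μ^(4)=-9

((0, 0, 0, 1); (3, 0, 0, 0); (1, 1, 0, 0); (0, 0, 4, 0))


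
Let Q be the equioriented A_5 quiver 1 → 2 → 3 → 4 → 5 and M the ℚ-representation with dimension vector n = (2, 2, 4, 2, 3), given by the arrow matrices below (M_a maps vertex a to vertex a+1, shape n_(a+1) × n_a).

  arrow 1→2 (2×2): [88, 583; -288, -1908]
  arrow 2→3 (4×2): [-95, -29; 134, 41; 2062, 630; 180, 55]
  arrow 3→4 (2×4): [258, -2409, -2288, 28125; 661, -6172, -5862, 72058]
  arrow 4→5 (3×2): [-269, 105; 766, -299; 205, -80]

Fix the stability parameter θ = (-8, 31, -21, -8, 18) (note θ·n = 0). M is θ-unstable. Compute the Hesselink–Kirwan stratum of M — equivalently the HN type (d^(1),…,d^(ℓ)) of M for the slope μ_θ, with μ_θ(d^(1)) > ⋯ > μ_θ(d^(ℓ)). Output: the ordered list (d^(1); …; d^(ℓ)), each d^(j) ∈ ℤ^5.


Via rank(M_{q-1}∘⋯∘M_p): M ≅ I[1,1], I[1,5], I[2,3], I[3,3], I[3,5], I[5,5].
μ_θ-semistable layers: μ^(1)=18; μ^(2)=5; μ^(3)=2/3; μ^(4)=-8; μ^(5)=-21

((0, 0, 0, 0, 3); (0, 1, 1, 0, 0); (0, 1, 1, 1, 0); (2, 0, 0, 1, 0); (0, 0, 2, 0, 0))


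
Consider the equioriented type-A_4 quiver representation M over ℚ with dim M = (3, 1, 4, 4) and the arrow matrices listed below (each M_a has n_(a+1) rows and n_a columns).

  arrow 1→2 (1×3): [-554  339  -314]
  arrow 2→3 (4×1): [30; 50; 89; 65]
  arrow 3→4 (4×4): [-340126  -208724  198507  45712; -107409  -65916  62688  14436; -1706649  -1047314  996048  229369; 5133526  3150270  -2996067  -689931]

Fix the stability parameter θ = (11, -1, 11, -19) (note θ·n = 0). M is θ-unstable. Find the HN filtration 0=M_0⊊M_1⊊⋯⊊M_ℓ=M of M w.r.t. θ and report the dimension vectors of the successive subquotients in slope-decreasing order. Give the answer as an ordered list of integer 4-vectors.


Via rank(M_{q-1}∘⋯∘M_p): M ≅ I[1,1]^2, I[1,4], I[3,3], I[3,4]^2, I[4,4].
μ_θ-semistable layers: μ^(1)=11; μ^(2)=1/2; μ^(3)=-4; μ^(4)=-19

((2, 0, 1, 0); (1, 1, 1, 1); (0, 0, 2, 2); (0, 0, 0, 1))


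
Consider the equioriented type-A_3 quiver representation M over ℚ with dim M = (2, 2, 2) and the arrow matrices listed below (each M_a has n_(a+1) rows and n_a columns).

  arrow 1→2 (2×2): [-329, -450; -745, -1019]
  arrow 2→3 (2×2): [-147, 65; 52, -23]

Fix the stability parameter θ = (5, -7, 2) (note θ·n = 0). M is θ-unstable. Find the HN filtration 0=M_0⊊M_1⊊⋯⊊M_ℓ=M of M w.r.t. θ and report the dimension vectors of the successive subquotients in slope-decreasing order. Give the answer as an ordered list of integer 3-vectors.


Interval decomposition of M: I[1,3]^2.
HN type (ℓ=2): μ^(1)=2; μ^(2)=-1

((0, 0, 2); (2, 2, 0))


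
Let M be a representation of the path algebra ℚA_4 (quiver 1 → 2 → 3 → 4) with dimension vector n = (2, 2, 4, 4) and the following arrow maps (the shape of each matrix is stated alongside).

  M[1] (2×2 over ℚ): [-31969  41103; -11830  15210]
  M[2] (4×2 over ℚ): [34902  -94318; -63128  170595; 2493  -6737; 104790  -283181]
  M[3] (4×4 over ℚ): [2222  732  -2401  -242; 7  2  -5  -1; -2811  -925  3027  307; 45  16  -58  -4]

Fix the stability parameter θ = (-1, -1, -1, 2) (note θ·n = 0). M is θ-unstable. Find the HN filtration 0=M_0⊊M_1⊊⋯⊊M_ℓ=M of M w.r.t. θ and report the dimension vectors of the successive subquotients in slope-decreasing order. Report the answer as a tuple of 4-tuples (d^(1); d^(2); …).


Interval decomposition of M: I[1,1], I[1,4], I[2,4], I[3,4]^2.
HN type (ℓ=2): μ^(1)=2; μ^(2)=-1

((0, 0, 0, 4); (2, 2, 4, 0))


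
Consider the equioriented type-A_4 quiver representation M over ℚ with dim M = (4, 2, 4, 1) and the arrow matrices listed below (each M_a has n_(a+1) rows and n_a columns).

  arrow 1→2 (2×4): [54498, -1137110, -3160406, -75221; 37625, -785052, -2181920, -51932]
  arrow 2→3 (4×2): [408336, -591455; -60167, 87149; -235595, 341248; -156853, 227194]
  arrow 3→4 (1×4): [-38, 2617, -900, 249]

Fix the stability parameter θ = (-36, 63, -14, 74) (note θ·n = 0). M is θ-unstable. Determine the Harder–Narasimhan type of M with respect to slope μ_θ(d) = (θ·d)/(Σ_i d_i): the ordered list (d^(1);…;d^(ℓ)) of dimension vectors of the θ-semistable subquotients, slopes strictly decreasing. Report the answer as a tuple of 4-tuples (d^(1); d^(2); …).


Interval decomposition of M: I[1,1]^2, I[1,3], I[1,4], I[3,3]^2.
HN type (ℓ=4): μ^(1)=74; μ^(2)=49/2; μ^(3)=-14; μ^(4)=-36

((0, 0, 0, 1); (0, 2, 2, 0); (0, 0, 2, 0); (4, 0, 0, 0))


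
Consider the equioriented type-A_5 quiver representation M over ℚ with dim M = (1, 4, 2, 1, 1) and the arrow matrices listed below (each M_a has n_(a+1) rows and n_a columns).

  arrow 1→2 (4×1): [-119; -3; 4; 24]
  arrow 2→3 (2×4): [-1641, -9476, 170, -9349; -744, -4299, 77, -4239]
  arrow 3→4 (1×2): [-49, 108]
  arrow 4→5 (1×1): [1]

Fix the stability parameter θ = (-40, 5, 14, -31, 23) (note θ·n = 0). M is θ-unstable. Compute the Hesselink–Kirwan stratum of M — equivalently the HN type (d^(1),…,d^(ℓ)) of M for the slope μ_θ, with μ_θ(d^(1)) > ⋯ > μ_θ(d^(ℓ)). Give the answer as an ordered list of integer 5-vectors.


Via rank(M_{q-1}∘⋯∘M_p): M ≅ I[1,5], I[2,2]^2, I[2,3].
μ_θ-semistable layers: μ^(1)=23; μ^(2)=14; μ^(3)=5; μ^(4)=-4; μ^(5)=-40

((0, 0, 0, 0, 1); (0, 0, 1, 0, 0); (0, 3, 0, 0, 0); (0, 1, 1, 1, 0); (1, 0, 0, 0, 0))


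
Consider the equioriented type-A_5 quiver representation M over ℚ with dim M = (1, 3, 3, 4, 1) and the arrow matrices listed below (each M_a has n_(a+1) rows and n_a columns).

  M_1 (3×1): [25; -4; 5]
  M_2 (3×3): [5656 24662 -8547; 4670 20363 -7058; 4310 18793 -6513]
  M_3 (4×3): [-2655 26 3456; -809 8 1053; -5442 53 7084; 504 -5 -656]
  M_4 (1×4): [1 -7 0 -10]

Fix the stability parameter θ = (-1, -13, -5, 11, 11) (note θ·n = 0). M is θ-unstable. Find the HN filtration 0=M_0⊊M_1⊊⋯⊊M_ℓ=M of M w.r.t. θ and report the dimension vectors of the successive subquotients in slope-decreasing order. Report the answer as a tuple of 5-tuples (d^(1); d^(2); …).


Interval decomposition of M: I[1,5], I[2,2], I[2,4], I[3,4], I[4,4].
HN type (ℓ=4): μ^(1)=11; μ^(2)=-5; μ^(3)=-7; μ^(4)=-13

((0, 0, 0, 4, 1); (0, 0, 3, 0, 0); (1, 1, 0, 0, 0); (0, 2, 0, 0, 0))


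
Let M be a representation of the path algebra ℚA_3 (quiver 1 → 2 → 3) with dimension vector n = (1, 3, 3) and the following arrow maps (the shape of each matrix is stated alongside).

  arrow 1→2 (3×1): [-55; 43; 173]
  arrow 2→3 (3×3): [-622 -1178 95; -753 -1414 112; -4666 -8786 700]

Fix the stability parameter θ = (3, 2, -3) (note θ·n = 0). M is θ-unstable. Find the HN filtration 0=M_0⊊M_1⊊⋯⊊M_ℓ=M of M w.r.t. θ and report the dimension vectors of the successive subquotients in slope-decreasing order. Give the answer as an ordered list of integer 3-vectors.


Interval decomposition of M: I[1,3], I[2,3]^2.
HN type (ℓ=2): μ^(1)=2/3; μ^(2)=-1/2

((1, 1, 1); (0, 2, 2))


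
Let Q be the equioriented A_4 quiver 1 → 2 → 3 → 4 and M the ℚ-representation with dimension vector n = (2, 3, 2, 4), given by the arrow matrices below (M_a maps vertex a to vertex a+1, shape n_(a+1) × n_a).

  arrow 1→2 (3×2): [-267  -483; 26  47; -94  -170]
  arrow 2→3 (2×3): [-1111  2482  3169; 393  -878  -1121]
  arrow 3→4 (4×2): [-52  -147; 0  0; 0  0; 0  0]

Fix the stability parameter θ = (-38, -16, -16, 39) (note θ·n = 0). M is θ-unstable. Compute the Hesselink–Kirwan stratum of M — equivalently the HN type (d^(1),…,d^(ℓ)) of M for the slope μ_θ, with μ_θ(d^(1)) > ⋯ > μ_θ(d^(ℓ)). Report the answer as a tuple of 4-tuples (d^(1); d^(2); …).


Interval decomposition of M: I[1,2], I[1,4], I[2,3], I[4,4]^3.
HN type (ℓ=3): μ^(1)=39; μ^(2)=-16; μ^(3)=-38

((0, 0, 0, 4); (0, 3, 2, 0); (2, 0, 0, 0))


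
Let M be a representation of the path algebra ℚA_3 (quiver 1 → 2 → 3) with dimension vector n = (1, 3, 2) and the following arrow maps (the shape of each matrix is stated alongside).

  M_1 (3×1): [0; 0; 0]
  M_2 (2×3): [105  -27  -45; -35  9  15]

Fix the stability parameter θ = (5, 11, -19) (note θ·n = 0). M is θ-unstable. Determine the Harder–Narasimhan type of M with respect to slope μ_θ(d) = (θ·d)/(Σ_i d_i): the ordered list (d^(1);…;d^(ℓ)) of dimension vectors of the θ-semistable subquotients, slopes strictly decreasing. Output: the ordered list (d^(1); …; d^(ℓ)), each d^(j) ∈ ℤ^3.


Barcode: M ≅ I[1,1], I[2,2]^2, I[2,3], I[3,3]. HN layers by μ_θ (4 steps, strictly decreasing):
  μ^(1)=11; μ^(2)=5; μ^(3)=-4; μ^(4)=-19

((0, 2, 0); (1, 0, 0); (0, 1, 1); (0, 0, 1))


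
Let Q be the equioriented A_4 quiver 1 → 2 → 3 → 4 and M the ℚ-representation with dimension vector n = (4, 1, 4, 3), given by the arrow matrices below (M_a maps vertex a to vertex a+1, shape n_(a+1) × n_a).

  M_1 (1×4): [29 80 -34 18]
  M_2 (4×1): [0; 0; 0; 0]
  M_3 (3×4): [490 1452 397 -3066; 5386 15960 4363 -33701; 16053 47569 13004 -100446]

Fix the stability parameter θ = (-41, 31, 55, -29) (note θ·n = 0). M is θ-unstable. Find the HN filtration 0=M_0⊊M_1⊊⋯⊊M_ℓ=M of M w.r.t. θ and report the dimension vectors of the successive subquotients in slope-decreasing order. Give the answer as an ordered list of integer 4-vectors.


Via rank(M_{q-1}∘⋯∘M_p): M ≅ I[1,1]^3, I[1,2], I[3,3], I[3,4]^3.
μ_θ-semistable layers: μ^(1)=55; μ^(2)=31; μ^(3)=13; μ^(4)=-41

((0, 0, 1, 0); (0, 1, 0, 0); (0, 0, 3, 3); (4, 0, 0, 0))


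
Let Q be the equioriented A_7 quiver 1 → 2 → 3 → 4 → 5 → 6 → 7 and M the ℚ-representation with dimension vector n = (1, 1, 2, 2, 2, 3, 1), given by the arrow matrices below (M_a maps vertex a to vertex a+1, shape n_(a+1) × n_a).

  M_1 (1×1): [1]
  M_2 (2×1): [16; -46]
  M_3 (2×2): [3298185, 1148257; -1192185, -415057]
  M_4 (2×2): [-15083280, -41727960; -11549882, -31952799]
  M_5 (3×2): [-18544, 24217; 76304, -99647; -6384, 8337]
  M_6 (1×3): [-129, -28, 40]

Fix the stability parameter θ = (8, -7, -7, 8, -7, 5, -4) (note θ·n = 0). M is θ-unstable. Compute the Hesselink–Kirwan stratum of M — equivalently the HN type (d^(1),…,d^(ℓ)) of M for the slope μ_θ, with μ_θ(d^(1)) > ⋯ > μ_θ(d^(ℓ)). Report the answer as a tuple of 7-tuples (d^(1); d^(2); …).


Barcode: M ≅ I[1,7], I[3,3], I[4,4], I[5,5], I[6,6]^2. HN layers by μ_θ (5 steps, strictly decreasing):
  μ^(1)=8; μ^(2)=5; μ^(3)=1/2; μ^(4)=-2; μ^(5)=-7

((0, 0, 0, 1, 0, 0, 0); (0, 0, 0, 0, 0, 2, 0); (0, 0, 0, 1, 1, 1, 1); (1, 1, 1, 0, 0, 0, 0); (0, 0, 1, 0, 1, 0, 0))


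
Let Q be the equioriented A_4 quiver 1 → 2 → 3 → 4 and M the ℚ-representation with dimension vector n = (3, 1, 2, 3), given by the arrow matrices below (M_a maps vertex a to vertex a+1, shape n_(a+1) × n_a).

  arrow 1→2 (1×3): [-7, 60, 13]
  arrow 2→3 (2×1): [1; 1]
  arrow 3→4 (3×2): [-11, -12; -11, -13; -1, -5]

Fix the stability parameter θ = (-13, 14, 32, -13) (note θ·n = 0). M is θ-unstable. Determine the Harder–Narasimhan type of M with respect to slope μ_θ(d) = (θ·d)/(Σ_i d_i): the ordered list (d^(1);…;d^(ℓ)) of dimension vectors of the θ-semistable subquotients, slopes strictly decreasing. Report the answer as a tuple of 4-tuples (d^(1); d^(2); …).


Via rank(M_{q-1}∘⋯∘M_p): M ≅ I[1,1]^2, I[1,4], I[3,4], I[4,4].
μ_θ-semistable layers: μ^(1)=11; μ^(2)=19/2; μ^(3)=-13

((0, 1, 1, 1); (0, 0, 1, 1); (3, 0, 0, 1))


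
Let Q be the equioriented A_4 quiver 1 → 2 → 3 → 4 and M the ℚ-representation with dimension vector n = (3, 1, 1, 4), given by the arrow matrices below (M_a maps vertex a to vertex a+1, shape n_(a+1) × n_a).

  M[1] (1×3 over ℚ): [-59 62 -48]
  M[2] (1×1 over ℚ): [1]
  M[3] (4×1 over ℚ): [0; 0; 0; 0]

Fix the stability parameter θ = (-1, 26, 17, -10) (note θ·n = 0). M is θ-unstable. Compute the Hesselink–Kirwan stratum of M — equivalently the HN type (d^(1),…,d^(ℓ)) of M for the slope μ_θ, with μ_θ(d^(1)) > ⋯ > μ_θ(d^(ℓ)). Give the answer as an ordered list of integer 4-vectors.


Barcode: M ≅ I[1,1]^2, I[1,3], I[4,4]^4. HN layers by μ_θ (3 steps, strictly decreasing):
  μ^(1)=43/2; μ^(2)=-1; μ^(3)=-10

((0, 1, 1, 0); (3, 0, 0, 0); (0, 0, 0, 4))


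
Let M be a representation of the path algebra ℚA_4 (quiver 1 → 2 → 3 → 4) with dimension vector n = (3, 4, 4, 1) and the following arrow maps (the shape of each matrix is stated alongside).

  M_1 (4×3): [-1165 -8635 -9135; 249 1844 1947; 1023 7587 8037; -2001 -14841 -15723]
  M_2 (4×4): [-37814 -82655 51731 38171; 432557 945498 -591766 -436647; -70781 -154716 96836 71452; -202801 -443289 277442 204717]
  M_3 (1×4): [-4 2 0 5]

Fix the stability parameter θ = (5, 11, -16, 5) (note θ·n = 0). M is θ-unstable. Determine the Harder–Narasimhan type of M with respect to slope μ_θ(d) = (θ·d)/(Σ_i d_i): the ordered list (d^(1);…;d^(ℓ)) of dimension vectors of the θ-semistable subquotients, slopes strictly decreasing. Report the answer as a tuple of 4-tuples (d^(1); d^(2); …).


Barcode: M ≅ I[1,1], I[1,3], I[1,4], I[2,3]^2. HN layers by μ_θ (3 steps, strictly decreasing):
  μ^(1)=5; μ^(2)=0; μ^(3)=-5/2

((1, 0, 0, 1); (2, 2, 2, 0); (0, 2, 2, 0))


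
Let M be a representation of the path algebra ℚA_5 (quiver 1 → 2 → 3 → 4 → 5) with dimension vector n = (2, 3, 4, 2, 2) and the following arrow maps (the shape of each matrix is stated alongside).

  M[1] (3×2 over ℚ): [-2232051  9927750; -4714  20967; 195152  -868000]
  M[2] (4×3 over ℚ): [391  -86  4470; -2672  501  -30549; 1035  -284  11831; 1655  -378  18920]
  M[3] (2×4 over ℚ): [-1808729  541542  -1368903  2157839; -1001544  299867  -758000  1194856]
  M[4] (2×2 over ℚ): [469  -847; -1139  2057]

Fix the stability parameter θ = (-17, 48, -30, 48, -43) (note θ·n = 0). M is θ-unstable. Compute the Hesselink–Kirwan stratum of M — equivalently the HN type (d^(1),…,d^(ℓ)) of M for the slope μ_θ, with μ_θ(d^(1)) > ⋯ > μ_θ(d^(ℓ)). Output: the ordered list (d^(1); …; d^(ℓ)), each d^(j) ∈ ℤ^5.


Via rank(M_{q-1}∘⋯∘M_p): M ≅ I[1,4], I[1,5], I[2,3], I[3,3], I[5,5].
μ_θ-semistable layers: μ^(1)=48; μ^(2)=9; μ^(3)=23/4; μ^(4)=-17; μ^(5)=-30; μ^(6)=-43

((0, 0, 0, 1, 0); (0, 2, 2, 0, 0); (0, 1, 1, 1, 1); (2, 0, 0, 0, 0); (0, 0, 1, 0, 0); (0, 0, 0, 0, 1))


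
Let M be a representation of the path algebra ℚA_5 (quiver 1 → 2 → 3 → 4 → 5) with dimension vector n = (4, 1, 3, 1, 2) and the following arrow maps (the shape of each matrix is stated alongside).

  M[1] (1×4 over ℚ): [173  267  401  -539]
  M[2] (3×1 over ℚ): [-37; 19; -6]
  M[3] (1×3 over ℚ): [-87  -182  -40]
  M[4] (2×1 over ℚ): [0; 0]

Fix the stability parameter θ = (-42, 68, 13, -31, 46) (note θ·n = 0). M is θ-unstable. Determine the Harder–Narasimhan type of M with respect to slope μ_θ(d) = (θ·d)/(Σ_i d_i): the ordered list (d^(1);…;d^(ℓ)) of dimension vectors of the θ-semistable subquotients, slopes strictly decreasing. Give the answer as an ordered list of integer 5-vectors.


Barcode: M ≅ I[1,1]^3, I[1,4], I[3,3]^2, I[5,5]^2. HN layers by μ_θ (4 steps, strictly decreasing):
  μ^(1)=46; μ^(2)=50/3; μ^(3)=13; μ^(4)=-42

((0, 0, 0, 0, 2); (0, 1, 1, 1, 0); (0, 0, 2, 0, 0); (4, 0, 0, 0, 0))


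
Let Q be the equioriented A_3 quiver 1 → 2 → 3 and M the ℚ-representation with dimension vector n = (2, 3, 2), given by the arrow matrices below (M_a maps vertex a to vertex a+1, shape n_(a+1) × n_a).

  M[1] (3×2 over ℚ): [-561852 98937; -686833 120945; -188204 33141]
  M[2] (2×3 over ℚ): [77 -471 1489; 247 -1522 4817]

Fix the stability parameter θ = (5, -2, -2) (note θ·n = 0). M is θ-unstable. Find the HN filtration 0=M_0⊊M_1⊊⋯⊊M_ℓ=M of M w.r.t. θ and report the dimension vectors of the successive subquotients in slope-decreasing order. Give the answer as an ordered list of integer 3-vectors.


Barcode: M ≅ I[1,3]^2, I[2,2]. HN layers by μ_θ (2 steps, strictly decreasing):
  μ^(1)=1/3; μ^(2)=-2

((2, 2, 2); (0, 1, 0))


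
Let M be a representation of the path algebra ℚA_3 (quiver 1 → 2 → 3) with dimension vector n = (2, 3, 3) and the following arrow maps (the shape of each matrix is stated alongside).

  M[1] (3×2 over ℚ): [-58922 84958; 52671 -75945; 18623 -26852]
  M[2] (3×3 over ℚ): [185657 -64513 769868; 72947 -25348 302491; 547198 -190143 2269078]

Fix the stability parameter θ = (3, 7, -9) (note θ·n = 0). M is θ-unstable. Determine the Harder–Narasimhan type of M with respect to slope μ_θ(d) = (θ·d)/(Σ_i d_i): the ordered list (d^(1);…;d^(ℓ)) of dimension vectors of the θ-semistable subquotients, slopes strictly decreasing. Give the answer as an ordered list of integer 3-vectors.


Via rank(M_{q-1}∘⋯∘M_p): M ≅ I[1,3]^2, I[2,3].
μ_θ-semistable layers: μ^(1)=1/3; μ^(2)=-1

((2, 2, 2); (0, 1, 1))


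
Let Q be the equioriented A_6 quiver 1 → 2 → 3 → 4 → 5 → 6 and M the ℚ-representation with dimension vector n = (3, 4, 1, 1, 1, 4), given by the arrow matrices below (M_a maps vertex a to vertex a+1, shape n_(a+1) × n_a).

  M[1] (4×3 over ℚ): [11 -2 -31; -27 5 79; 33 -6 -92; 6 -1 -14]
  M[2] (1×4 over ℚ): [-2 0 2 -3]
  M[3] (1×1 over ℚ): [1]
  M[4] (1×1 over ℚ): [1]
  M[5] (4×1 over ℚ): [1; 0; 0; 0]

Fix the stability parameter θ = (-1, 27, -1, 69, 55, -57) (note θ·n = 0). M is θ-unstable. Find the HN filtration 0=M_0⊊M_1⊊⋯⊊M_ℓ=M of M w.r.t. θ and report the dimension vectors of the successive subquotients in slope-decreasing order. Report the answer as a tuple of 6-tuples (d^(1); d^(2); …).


Interval decomposition of M: I[1,2]^2, I[1,6], I[2,2], I[6,6]^3.
HN type (ℓ=5): μ^(1)=27; μ^(2)=67/3; μ^(3)=13; μ^(4)=-1; μ^(5)=-57

((0, 3, 0, 0, 0, 0); (0, 0, 0, 1, 1, 1); (0, 1, 1, 0, 0, 0); (3, 0, 0, 0, 0, 0); (0, 0, 0, 0, 0, 3))


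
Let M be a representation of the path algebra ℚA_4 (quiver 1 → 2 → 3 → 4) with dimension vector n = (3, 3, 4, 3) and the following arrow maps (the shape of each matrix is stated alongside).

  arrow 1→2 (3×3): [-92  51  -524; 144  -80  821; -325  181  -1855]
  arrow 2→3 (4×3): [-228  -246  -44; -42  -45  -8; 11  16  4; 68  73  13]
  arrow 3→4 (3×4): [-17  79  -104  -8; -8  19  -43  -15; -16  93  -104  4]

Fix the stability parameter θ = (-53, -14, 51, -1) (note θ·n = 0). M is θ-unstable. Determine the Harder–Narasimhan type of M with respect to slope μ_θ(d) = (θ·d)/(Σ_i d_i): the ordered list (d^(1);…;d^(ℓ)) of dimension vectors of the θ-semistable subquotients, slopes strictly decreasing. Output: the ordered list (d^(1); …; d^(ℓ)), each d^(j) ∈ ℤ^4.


Via rank(M_{q-1}∘⋯∘M_p): M ≅ I[1,3], I[1,4]^2, I[3,4].
μ_θ-semistable layers: μ^(1)=51; μ^(2)=25; μ^(3)=-14; μ^(4)=-53

((0, 0, 1, 0); (0, 0, 3, 3); (0, 3, 0, 0); (3, 0, 0, 0))


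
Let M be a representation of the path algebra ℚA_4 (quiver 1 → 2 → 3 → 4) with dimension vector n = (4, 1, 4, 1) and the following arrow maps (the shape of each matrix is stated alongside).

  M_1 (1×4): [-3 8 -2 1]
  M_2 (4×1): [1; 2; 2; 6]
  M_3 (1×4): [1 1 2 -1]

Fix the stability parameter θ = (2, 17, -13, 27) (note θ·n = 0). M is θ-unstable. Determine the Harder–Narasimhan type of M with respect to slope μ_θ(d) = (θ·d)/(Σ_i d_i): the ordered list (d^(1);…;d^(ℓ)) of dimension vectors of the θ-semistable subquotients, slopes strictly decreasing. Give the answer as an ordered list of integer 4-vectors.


Via rank(M_{q-1}∘⋯∘M_p): M ≅ I[1,1]^3, I[1,4], I[3,3]^3.
μ_θ-semistable layers: μ^(1)=27; μ^(2)=2; μ^(3)=-13

((0, 0, 0, 1); (4, 1, 1, 0); (0, 0, 3, 0))


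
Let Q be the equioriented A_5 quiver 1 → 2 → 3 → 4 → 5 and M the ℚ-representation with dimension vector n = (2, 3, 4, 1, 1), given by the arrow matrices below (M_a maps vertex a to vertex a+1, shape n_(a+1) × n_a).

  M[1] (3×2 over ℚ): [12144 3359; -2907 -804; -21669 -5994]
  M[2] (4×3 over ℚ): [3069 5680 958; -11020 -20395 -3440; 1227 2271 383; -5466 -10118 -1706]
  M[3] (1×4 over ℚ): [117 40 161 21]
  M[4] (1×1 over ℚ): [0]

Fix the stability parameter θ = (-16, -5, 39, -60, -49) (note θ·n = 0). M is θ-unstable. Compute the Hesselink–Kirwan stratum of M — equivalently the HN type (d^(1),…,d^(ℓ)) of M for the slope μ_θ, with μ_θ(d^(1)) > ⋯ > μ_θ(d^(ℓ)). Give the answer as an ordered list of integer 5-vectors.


Via rank(M_{q-1}∘⋯∘M_p): M ≅ I[1,3], I[1,4], I[2,3], I[3,3], I[5,5].
μ_θ-semistable layers: μ^(1)=39; μ^(2)=-5; μ^(3)=-26/3; μ^(4)=-16; μ^(5)=-49

((0, 0, 3, 0, 0); (0, 2, 0, 0, 0); (0, 1, 1, 1, 0); (2, 0, 0, 0, 0); (0, 0, 0, 0, 1))


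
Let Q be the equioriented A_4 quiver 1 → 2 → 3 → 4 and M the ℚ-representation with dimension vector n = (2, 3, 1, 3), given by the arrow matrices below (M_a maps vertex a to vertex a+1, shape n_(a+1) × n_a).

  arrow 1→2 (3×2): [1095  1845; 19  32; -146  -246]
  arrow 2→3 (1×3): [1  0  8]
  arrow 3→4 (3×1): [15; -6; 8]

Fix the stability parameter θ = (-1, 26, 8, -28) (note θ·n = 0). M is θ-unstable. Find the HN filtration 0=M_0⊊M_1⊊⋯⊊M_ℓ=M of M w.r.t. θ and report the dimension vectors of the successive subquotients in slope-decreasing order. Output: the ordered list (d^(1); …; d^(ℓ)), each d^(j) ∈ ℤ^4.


Interval decomposition of M: I[1,2], I[1,4], I[2,2], I[4,4]^2.
HN type (ℓ=4): μ^(1)=26; μ^(2)=2; μ^(3)=-1; μ^(4)=-28

((0, 2, 0, 0); (0, 1, 1, 1); (2, 0, 0, 0); (0, 0, 0, 2))


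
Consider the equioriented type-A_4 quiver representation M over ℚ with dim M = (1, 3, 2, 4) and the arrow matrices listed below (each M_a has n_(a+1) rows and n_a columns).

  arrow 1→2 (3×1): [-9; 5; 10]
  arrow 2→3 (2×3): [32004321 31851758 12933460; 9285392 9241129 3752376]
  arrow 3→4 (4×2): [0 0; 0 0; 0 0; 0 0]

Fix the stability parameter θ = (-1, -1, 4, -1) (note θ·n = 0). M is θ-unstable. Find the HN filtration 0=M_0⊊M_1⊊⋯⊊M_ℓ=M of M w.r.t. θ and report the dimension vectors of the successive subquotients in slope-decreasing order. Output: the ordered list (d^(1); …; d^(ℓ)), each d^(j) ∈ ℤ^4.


Via rank(M_{q-1}∘⋯∘M_p): M ≅ I[1,3], I[2,2], I[2,3], I[4,4]^4.
μ_θ-semistable layers: μ^(1)=4; μ^(2)=-1

((0, 0, 2, 0); (1, 3, 0, 4))


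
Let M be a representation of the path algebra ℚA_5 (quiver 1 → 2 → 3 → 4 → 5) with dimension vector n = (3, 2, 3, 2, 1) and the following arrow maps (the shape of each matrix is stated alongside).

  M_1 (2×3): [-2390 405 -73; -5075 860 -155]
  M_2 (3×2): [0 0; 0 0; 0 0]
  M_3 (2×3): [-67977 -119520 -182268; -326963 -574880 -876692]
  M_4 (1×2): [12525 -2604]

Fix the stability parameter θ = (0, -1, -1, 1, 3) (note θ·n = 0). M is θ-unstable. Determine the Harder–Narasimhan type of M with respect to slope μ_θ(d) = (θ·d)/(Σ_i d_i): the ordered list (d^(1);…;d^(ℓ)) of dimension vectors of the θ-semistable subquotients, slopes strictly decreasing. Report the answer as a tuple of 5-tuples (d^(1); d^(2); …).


Via rank(M_{q-1}∘⋯∘M_p): M ≅ I[1,1], I[1,2]^2, I[3,3]^2, I[3,5], I[4,4].
μ_θ-semistable layers: μ^(1)=3; μ^(2)=1; μ^(3)=0; μ^(4)=-1/2; μ^(5)=-1

((0, 0, 0, 0, 1); (0, 0, 0, 2, 0); (1, 0, 0, 0, 0); (2, 2, 0, 0, 0); (0, 0, 3, 0, 0))


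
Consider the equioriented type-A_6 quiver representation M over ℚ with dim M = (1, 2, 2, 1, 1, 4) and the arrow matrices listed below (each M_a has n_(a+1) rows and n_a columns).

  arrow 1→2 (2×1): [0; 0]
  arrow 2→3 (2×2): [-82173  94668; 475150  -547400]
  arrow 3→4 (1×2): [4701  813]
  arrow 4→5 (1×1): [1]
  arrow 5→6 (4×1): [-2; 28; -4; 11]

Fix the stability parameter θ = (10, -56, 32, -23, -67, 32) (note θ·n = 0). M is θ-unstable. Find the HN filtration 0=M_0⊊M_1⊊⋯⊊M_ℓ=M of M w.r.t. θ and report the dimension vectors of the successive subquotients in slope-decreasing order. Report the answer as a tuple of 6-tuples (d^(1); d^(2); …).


Barcode: M ≅ I[1,1], I[2,2], I[2,6], I[3,3], I[6,6]^3. HN layers by μ_θ (4 steps, strictly decreasing):
  μ^(1)=32; μ^(2)=10; μ^(3)=-58/3; μ^(4)=-56

((0, 0, 1, 0, 0, 4); (1, 0, 0, 0, 0, 0); (0, 0, 1, 1, 1, 0); (0, 2, 0, 0, 0, 0))


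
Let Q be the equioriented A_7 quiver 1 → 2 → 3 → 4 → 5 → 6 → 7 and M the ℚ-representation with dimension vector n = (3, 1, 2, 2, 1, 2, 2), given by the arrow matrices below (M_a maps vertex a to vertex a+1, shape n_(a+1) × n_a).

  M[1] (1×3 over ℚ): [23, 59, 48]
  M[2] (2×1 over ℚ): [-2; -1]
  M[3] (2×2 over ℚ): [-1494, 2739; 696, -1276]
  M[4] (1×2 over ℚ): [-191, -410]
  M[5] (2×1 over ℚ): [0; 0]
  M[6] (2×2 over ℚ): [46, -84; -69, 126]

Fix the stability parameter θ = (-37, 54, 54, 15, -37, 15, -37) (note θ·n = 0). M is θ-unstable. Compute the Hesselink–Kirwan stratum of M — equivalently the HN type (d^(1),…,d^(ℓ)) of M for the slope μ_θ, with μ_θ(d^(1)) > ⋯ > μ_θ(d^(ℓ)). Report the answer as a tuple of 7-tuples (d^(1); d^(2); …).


Barcode: M ≅ I[1,1]^2, I[1,5], I[3,3], I[4,4], I[6,6], I[6,7], I[7,7]. HN layers by μ_θ (5 steps, strictly decreasing):
  μ^(1)=54; μ^(2)=43/2; μ^(3)=15; μ^(4)=-11; μ^(5)=-37

((0, 0, 1, 0, 0, 0, 0); (0, 1, 1, 1, 1, 0, 0); (0, 0, 0, 1, 0, 1, 0); (0, 0, 0, 0, 0, 1, 1); (3, 0, 0, 0, 0, 0, 1))


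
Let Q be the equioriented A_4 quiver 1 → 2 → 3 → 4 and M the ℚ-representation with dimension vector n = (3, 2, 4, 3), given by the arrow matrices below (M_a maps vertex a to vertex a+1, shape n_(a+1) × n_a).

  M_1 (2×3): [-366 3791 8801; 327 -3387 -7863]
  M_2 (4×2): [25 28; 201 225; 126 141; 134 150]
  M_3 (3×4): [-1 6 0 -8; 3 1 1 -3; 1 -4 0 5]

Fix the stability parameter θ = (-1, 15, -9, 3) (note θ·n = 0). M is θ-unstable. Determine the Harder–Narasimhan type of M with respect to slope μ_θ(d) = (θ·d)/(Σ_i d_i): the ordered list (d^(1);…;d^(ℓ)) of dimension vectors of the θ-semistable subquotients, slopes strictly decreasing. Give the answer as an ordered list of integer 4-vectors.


Interval decomposition of M: I[1,1], I[1,3], I[1,4], I[3,4]^2.
HN type (ℓ=3): μ^(1)=3; μ^(2)=-1; μ^(3)=-9

((0, 2, 2, 3); (3, 0, 0, 0); (0, 0, 2, 0))


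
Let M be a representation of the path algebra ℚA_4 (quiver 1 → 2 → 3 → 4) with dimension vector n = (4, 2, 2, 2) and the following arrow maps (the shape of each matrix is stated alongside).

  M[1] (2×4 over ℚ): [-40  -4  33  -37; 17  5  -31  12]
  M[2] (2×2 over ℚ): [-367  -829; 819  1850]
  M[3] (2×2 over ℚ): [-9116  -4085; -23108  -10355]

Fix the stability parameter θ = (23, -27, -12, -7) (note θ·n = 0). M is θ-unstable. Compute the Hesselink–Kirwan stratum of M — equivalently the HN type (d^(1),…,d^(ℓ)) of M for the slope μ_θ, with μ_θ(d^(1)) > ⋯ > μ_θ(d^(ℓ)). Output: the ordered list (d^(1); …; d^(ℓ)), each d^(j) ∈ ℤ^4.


Barcode: M ≅ I[1,1]^2, I[1,3], I[1,4], I[4,4]. HN layers by μ_θ (4 steps, strictly decreasing):
  μ^(1)=23; μ^(2)=-16/3; μ^(3)=-23/4; μ^(4)=-7

((2, 0, 0, 0); (1, 1, 1, 0); (1, 1, 1, 1); (0, 0, 0, 1))


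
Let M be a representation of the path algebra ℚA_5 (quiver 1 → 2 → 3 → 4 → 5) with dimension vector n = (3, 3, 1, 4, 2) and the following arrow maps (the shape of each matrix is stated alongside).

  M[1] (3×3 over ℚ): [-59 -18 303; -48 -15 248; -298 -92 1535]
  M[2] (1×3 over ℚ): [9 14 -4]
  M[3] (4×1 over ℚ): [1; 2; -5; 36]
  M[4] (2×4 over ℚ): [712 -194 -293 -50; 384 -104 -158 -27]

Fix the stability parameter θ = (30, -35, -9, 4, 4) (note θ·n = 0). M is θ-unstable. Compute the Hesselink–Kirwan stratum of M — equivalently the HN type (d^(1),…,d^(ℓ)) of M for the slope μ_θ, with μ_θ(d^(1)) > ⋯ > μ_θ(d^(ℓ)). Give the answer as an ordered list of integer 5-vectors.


Via rank(M_{q-1}∘⋯∘M_p): M ≅ I[1,2]^2, I[1,5], I[4,4]^2, I[4,5].
μ_θ-semistable layers: μ^(1)=4; μ^(2)=-5/2; μ^(3)=-14/3

((0, 0, 0, 4, 2); (2, 2, 0, 0, 0); (1, 1, 1, 0, 0))


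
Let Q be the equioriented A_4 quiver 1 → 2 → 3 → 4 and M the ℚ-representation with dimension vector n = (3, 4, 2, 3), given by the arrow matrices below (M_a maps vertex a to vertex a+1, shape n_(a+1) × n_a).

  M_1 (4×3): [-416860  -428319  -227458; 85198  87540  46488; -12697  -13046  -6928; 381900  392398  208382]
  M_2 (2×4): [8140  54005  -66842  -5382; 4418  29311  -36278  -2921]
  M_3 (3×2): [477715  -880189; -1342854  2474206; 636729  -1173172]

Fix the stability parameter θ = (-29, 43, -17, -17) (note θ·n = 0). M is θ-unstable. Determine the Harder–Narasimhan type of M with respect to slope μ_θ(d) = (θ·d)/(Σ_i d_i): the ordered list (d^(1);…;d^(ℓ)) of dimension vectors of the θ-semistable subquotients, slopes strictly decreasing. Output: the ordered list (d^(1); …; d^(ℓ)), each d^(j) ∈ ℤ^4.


Via rank(M_{q-1}∘⋯∘M_p): M ≅ I[1,2], I[1,4]^2, I[2,2], I[4,4].
μ_θ-semistable layers: μ^(1)=43; μ^(2)=3; μ^(3)=-17; μ^(4)=-29

((0, 2, 0, 0); (0, 2, 2, 2); (0, 0, 0, 1); (3, 0, 0, 0))


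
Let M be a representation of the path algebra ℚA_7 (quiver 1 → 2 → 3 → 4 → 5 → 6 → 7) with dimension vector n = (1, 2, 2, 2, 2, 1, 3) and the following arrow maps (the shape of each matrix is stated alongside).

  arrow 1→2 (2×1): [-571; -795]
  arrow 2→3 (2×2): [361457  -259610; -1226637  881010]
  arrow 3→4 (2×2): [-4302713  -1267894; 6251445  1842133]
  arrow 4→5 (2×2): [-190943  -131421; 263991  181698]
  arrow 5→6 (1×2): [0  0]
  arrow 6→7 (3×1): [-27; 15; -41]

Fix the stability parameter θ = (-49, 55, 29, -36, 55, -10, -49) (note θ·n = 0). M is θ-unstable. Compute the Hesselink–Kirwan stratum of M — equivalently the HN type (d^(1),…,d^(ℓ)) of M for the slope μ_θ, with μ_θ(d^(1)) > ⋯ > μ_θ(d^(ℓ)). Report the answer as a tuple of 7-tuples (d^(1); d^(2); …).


Barcode: M ≅ I[1,5], I[2,2], I[3,5], I[6,7], I[7,7]^2. HN layers by μ_θ (5 steps, strictly decreasing):
  μ^(1)=55; μ^(2)=16; μ^(3)=-7/2; μ^(4)=-59/2; μ^(5)=-49

((0, 1, 0, 0, 2, 0, 0); (0, 1, 1, 1, 0, 0, 0); (0, 0, 1, 1, 0, 0, 0); (0, 0, 0, 0, 0, 1, 1); (1, 0, 0, 0, 0, 0, 2))


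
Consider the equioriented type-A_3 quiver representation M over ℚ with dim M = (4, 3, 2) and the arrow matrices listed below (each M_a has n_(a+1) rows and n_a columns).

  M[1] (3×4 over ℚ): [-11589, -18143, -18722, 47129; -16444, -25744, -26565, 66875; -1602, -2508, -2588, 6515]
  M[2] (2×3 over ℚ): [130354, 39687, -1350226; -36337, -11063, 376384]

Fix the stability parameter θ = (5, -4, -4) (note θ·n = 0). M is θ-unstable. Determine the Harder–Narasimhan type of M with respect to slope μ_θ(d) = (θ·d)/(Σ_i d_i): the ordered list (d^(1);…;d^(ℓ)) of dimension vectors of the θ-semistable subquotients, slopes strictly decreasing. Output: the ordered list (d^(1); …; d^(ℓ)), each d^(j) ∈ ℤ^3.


Interval decomposition of M: I[1,1], I[1,2], I[1,3]^2.
HN type (ℓ=3): μ^(1)=5; μ^(2)=1/2; μ^(3)=-1

((1, 0, 0); (1, 1, 0); (2, 2, 2))


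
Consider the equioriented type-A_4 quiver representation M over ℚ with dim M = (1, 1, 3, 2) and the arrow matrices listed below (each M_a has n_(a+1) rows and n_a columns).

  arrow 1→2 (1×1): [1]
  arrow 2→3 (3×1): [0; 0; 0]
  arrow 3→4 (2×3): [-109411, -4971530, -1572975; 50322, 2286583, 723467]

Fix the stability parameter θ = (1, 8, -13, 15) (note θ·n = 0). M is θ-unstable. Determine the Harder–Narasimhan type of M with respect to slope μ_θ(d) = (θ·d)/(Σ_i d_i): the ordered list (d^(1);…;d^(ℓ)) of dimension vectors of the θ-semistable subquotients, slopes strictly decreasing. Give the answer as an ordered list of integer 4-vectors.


Barcode: M ≅ I[1,2], I[3,3], I[3,4]^2. HN layers by μ_θ (4 steps, strictly decreasing):
  μ^(1)=15; μ^(2)=8; μ^(3)=1; μ^(4)=-13

((0, 0, 0, 2); (0, 1, 0, 0); (1, 0, 0, 0); (0, 0, 3, 0))


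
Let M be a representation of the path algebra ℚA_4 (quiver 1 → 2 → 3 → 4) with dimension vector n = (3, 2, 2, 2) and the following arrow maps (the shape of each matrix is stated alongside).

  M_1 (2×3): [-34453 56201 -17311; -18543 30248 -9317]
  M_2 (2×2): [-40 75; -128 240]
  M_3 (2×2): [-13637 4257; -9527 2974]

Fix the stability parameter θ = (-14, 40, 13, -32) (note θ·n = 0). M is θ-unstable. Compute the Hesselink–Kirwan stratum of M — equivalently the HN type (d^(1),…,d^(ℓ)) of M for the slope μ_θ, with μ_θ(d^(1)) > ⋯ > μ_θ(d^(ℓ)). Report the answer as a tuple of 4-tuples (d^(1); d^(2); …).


Barcode: M ≅ I[1,1], I[1,2], I[1,4], I[3,4]. HN layers by μ_θ (4 steps, strictly decreasing):
  μ^(1)=40; μ^(2)=7; μ^(3)=-19/2; μ^(4)=-14

((0, 1, 0, 0); (0, 1, 1, 1); (0, 0, 1, 1); (3, 0, 0, 0))
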